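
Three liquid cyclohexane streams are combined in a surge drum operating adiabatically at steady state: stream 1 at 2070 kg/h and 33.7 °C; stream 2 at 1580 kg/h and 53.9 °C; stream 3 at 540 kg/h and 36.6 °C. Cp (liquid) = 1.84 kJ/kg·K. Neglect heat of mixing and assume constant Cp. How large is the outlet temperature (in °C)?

No heat crosses the boundary, so H_out = H_in.
T_out = Σ ṁᵢCp,ᵢTᵢ / Σ ṁᵢCp,ᵢ
      = 321420 / 7709.6 = 41.691 °C

T_out = 41.7 °C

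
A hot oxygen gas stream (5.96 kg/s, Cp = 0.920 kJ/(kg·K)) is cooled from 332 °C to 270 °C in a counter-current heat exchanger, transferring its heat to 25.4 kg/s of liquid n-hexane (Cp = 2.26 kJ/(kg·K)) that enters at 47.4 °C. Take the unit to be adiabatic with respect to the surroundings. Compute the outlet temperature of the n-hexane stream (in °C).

T_c,out = 53.3 °C

Heat released by hot stream: Q = 5.96 × 0.920 × (332 − 270) = 339.96 kJ/s
Energy balance on cold side (adiabatic exchanger): Q = ṁ_c·Cp_c·(T_c,out − T_c,in)
T_c,out = 47.4 + 339.96/(25.4 × 2.26) = 53.322 °C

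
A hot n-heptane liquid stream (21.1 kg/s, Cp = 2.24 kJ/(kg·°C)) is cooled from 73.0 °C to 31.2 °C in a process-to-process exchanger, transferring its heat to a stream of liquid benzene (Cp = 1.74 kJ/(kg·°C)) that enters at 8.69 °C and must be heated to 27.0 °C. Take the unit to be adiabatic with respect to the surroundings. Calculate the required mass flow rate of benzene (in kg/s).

ṁ_c = 62.0 kg/s

Heat released by hot stream: Q = 21.1 × 2.24 × (73.0 − 31.2) = 1975.6 kJ/s
Energy balance on cold side (adiabatic exchanger): Q = ṁ_c·Cp_c·(T_c,out − T_c,in)
ṁ_c = 1975.6 / [1.74 × (27.0 − 8.69)] = 62.011 kg/s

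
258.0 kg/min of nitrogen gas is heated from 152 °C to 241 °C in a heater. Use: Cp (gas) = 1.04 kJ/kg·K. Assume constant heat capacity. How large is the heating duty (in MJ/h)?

Q = ṁ·Cp·ΔT = 258.0 × 1.04 × (241 − 152) = 23880 kJ/min
Converting: 23880 / 60 s = 398.01 kW
Heating duty = 1432.8 MJ/h

Q = 1430 MJ/h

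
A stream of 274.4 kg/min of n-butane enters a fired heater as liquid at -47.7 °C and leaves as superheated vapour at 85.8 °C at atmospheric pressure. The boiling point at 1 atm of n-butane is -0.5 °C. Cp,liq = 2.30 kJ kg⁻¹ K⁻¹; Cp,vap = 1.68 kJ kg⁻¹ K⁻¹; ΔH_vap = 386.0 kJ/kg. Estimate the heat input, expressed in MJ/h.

Q = 10500 MJ/h

liquid -47.7→-0.5 °C: 108.56 kJ/kg
vaporisation at -0.5 °C: 386 kJ/kg
vapour -0.5→85.8 °C: 144.98 kJ/kg
Δh = 108.56 + 386 + 144.98 = 639.54 kJ/kg
Q = ṁ·Δh = 274.4 kg/min × 639.54 kJ/kg = 175490 kJ/min
|Q| = 2924.8 kW = 10529 MJ/h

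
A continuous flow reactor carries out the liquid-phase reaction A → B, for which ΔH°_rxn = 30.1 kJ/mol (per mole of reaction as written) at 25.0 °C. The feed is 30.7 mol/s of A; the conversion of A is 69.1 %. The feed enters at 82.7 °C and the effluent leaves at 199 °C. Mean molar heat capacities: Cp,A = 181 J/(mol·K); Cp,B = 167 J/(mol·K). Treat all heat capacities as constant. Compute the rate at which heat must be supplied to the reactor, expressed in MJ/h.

Q_in = 4440 MJ/h

Extent of reaction ξ = 0.691 × 30.7 = 21.214 mol/s
Reaction term: ξ·ΔH°_rxn = 21.214 × 30.1 = 638.53 kJ/s
Sensible, feed 82.7→25 °C: -320.62 kJ/s
Outlet flows (mol/s): A 9.4863, B 21.214
Sensible, products 25→199 °C: 915.19 kJ/s
Q = ΔH = 1233.1 kJ/s = 1233.1 kW
Heat supplied = 4439.2 MJ/h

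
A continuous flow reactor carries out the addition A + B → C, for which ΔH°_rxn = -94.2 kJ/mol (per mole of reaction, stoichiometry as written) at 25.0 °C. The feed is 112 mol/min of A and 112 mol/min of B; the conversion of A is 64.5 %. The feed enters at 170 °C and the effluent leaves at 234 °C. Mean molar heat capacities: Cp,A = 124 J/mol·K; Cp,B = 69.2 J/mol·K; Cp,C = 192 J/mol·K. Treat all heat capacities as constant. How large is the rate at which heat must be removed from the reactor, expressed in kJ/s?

Extent of reaction ξ = 0.645 × 112 = 72.24 mol/min
Reaction term: ξ·ΔH°_rxn = 72.24 × -94.2 = -6805 kJ/min
Sensible, feed 170→25 °C: -3137.6 kJ/min
Outlet flows (mol/min): A 39.76, B 39.76, C 72.24
Sensible, products 25→234 °C: 4504.3 kJ/min
Q = ΔH = -5438.3 kJ/min = -90.638 kW
Heat removed = 90.638 kJ/s

Q_out = 90.6 kJ/s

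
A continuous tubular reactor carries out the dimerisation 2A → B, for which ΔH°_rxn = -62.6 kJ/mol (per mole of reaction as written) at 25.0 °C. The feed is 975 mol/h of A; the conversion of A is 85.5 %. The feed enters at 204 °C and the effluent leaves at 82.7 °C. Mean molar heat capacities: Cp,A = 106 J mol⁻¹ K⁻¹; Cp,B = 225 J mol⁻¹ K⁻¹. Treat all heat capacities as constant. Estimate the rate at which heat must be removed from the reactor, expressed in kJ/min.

Q_out = 639 kJ/min

Extent of reaction ξ = 0.855 × 975 / 2 = 416.81 mol/h
Reaction term: ξ·ΔH°_rxn = 416.81 × -62.6 = -26092 kJ/h
Sensible, feed 204→25 °C: -18500 kJ/h
Outlet flows (mol/h): A 141.38, B 416.81
Sensible, products 25→82.7 °C: 6275.9 kJ/h
Q = ΔH = -38316 kJ/h = -10.643 kW
Heat removed = 638.6 kJ/min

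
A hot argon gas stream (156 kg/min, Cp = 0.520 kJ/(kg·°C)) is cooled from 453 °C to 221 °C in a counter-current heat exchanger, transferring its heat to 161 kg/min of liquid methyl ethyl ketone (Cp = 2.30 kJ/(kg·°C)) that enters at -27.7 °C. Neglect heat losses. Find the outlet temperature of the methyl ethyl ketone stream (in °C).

T_c,out = 23.1 °C

Heat released by hot stream: Q = 156 × 0.520 × (453 − 221) = 18820 kJ/min
Energy balance on cold side (adiabatic exchanger): Q = ṁ_c·Cp_c·(T_c,out − T_c,in)
T_c,out = -27.7 + 18820/(161 × 2.30) = 23.123 °C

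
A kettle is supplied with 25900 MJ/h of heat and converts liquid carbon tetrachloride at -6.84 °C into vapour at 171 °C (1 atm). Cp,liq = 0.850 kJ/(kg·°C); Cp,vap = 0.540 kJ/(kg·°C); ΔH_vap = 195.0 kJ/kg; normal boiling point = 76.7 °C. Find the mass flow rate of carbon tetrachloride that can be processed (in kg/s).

ṁ = 22.7 kg/s

Δh = 0.850×(76.7−-6.84) + 195.0 + 0.540×(171−76.7) = 316.93 kJ/kg
Q = 25900 MJ/h = 7194.4 kJ/s = 7194.4 kJ/s
ṁ = Q/Δh = 7194.4 / 316.93 = 22.7 kg/s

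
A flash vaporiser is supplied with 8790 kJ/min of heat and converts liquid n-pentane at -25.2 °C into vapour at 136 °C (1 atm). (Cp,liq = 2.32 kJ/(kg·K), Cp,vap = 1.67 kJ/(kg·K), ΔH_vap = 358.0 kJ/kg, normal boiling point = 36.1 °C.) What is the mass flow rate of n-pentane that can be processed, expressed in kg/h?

Δh = 2.32×(36.1−-25.2) + 358.0 + 1.67×(136−36.1) = 667.05 kJ/kg
Q = 8790 kJ/min = 146.5 kJ/s = 527400 kJ/h
ṁ = Q/Δh = 527400 / 667.05 = 790.65 kg/h

ṁ = 791 kg/h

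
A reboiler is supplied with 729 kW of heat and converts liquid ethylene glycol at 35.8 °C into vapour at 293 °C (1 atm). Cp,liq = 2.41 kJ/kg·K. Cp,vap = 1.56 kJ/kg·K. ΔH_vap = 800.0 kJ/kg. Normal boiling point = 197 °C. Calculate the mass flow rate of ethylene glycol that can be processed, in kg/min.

Δh = 2.41×(197−35.8) + 800.0 + 1.56×(293−197) = 1338.3 kJ/kg
Q = 729 kW = 729 kJ/s = 43740 kJ/min
ṁ = Q/Δh = 43740 / 1338.3 = 32.684 kg/min

ṁ = 32.7 kg/min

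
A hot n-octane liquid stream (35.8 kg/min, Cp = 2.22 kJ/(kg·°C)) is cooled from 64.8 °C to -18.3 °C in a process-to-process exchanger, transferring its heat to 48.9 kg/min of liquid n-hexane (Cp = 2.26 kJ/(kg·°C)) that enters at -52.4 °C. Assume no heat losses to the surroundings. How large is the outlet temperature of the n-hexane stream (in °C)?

T_c,out = 7.36 °C

Heat released by hot stream: Q = 35.8 × 2.22 × (64.8 − -18.3) = 6604.5 kJ/min
Energy balance on cold side (adiabatic exchanger): Q = ṁ_c·Cp_c·(T_c,out − T_c,in)
T_c,out = -52.4 + 6604.5/(48.9 × 2.26) = 7.3613 °C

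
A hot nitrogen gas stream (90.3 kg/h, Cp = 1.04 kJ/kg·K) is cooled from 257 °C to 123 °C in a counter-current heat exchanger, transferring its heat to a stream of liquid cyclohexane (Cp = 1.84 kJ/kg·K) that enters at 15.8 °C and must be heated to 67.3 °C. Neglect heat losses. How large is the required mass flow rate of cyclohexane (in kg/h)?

Heat released by hot stream: Q = 90.3 × 1.04 × (257 − 123) = 12584 kJ/h
Energy balance on cold side (adiabatic exchanger): Q = ṁ_c·Cp_c·(T_c,out − T_c,in)
ṁ_c = 12584 / [1.84 × (67.3 − 15.8)] = 132.8 kg/h

ṁ_c = 133 kg/h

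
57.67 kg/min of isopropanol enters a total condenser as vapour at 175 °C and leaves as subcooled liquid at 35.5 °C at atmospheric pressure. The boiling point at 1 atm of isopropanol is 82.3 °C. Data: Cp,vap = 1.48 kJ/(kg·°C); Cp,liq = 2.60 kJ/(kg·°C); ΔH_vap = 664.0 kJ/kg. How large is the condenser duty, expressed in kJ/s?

vapour 175→82.3 °C: -137.2 kJ/kg
condensation at 82.3 °C: -664 kJ/kg
liquid 82.3→35.5 °C: -121.68 kJ/kg
Δh = -137.2 + -664 + -121.68 = -922.88 kJ/kg
Q = ṁ·Δh = 57.67 kg/min × -922.88 kJ/kg = -53222 kJ/min
|Q| = 887.04 kW

Q_c = 887 kJ/s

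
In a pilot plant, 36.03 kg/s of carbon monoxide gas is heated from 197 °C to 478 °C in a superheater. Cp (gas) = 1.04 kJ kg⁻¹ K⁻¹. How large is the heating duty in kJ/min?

Q = 632000 kJ/min

Q = ṁ·Cp·ΔT = 36.03 × 1.04 × (478 − 197) = 10529 kJ/s
Heating duty = 631760 kJ/min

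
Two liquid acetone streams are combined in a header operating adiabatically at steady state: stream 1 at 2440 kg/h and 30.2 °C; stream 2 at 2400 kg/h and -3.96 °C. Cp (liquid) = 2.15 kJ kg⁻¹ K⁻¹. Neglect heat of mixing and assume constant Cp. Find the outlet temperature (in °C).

T_out = 13.3 °C

No heat crosses the boundary, so H_out = H_in.
T_out = Σ ṁᵢCp,ᵢTᵢ / Σ ṁᵢCp,ᵢ
      = 138000 / 10406 = 13.261 °C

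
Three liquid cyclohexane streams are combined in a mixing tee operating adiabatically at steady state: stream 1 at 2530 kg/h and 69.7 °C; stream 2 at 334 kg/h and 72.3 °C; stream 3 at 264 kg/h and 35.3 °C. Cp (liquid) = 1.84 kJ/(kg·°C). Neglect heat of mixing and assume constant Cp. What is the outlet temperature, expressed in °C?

Energy balance with Q = 0: Σ ṁᵢCp,ᵢ(T_out − Tᵢ) = 0
T_out = Σ ṁᵢCp,ᵢTᵢ / Σ ṁᵢCp,ᵢ
      = 386050 / 5755.5 = 67.074 °C

T_out = 67.1 °C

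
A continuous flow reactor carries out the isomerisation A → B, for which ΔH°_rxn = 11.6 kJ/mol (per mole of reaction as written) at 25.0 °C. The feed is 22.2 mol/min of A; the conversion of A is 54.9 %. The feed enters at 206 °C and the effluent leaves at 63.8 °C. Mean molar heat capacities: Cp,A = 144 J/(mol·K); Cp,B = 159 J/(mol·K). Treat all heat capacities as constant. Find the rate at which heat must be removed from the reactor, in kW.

Extent of reaction ξ = 0.549 × 22.2 = 12.188 mol/min
Reaction term: ξ·ΔH°_rxn = 12.188 × 11.6 = 141.38 kJ/min
Sensible, feed 206→25 °C: -578.62 kJ/min
Outlet flows (mol/min): A 10.012, B 12.188
Sensible, products 25→63.8 °C: 131.13 kJ/min
Q = ΔH = -306.11 kJ/min = -5.1019 kW
Heat removed = 5.1019 kW

Q_out = 5.10 kW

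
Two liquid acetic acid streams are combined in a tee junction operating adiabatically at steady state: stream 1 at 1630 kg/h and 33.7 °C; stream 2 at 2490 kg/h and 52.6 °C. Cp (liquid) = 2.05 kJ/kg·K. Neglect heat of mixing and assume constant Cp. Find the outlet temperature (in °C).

T_out = 45.1 °C

Adiabatic, steady state ⇒ Σ ṁᵢCp,ᵢ(T_out − Tᵢ) = 0
T_out = Σ ṁᵢCp,ᵢTᵢ / Σ ṁᵢCp,ᵢ
      = 381110 / 8446 = 45.123 °C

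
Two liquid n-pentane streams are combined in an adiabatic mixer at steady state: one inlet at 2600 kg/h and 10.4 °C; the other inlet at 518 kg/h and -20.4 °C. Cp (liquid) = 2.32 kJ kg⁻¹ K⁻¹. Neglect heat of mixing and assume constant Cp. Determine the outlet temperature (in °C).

T_out = 5.28 °C

No heat crosses the boundary, so H_out = H_in.
Σ ṁᵢCp,ᵢTᵢ = 2600×2.32×10.4 + 518×2.32×-20.4 = 38217
Σ ṁᵢCp,ᵢ = 2600×2.32 + 518×2.32 = 7233.8
T_out = 38217 / 7233.8 = 5.2831 °C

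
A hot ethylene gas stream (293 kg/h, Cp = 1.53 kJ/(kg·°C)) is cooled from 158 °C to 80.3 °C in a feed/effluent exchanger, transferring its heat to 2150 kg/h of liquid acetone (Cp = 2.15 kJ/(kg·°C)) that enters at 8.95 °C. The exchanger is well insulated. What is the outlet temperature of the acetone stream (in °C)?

T_c,out = 16.5 °C

Heat released by hot stream: Q = 293 × 1.53 × (158 − 80.3) = 34832 kJ/h
Energy balance on cold side (adiabatic exchanger): Q = ṁ_c·Cp_c·(T_c,out − T_c,in)
T_c,out = 8.95 + 34832/(2150 × 2.15) = 16.485 °C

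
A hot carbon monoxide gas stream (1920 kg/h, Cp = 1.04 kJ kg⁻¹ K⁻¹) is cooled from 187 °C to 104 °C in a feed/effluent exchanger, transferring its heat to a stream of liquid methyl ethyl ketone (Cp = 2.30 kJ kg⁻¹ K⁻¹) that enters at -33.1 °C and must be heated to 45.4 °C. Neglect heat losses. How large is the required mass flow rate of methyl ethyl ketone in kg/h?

Heat released by hot stream: Q = 1920 × 1.04 × (187 − 104) = 165730 kJ/h
Energy balance on cold side (adiabatic exchanger): Q = ṁ_c·Cp_c·(T_c,out − T_c,in)
ṁ_c = 165730 / [2.30 × (45.4 − -33.1)] = 917.94 kg/h

ṁ_c = 918 kg/h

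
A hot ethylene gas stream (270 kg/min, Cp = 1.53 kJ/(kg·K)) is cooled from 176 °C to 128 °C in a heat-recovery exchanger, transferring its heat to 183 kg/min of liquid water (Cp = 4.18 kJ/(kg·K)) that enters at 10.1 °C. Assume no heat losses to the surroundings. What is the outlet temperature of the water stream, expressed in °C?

Heat released by hot stream: Q = 270 × 1.53 × (176 − 128) = 19829 kJ/min
Energy balance on cold side (adiabatic exchanger): Q = ṁ_c·Cp_c·(T_c,out − T_c,in)
T_c,out = 10.1 + 19829/(183 × 4.18) = 36.022 °C

T_c,out = 36.0 °C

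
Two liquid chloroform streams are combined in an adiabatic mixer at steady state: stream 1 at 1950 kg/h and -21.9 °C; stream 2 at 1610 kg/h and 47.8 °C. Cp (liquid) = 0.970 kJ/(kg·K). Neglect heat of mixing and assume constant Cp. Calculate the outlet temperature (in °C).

Energy balance with Q = 0: Σ ṁᵢCp,ᵢ(T_out − Tᵢ) = 0
Σ ṁᵢCp,ᵢTᵢ = 1950×0.970×-21.9 + 1610×0.970×47.8 = 33225
Σ ṁᵢCp,ᵢ = 1950×0.970 + 1610×0.970 = 3453.2
T_out = 33225 / 3453.2 = 9.6216 °C

T_out = 9.62 °C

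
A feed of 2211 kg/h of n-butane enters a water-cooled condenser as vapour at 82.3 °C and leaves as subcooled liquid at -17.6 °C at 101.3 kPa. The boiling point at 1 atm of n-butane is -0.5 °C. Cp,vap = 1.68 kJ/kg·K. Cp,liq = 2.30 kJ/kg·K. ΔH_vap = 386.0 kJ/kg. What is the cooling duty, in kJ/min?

vapour 82.3→-0.5 °C: -139.1 kJ/kg
condensation at -0.5 °C: -386 kJ/kg
liquid -0.5→-17.6 °C: -39.33 kJ/kg
Δh = -139.1 + -386 + -39.33 = -564.43 kJ/kg
Q = ṁ·Δh = 2211 kg/h × -564.43 kJ/kg = -1.248e+06 kJ/h
|Q| = 346.66 kW = 20799 kJ/min

Q_c = 20800 kJ/min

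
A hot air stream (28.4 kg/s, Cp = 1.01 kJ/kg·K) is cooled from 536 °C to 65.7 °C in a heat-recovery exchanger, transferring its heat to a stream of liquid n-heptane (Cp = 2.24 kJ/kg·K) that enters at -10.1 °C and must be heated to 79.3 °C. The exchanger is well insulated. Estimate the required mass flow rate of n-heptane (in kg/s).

Heat released by hot stream: Q = 28.4 × 1.01 × (536 − 65.7) = 13490 kJ/s
Energy balance on cold side (adiabatic exchanger): Q = ṁ_c·Cp_c·(T_c,out − T_c,in)
ṁ_c = 13490 / [2.24 × (79.3 − -10.1)] = 67.364 kg/s

ṁ_c = 67.4 kg/s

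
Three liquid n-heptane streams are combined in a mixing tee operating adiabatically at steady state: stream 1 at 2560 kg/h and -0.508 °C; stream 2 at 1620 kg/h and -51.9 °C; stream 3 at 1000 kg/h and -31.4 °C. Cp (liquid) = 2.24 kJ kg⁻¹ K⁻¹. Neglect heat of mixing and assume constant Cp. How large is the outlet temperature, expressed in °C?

T_out = -22.5 °C

Adiabatic, steady state ⇒ Σ ṁᵢCp,ᵢ(T_out − Tᵢ) = 0
T_out = Σ ṁᵢCp,ᵢTᵢ / Σ ṁᵢCp,ᵢ
      = -261580 / 11603 = -22.544 °C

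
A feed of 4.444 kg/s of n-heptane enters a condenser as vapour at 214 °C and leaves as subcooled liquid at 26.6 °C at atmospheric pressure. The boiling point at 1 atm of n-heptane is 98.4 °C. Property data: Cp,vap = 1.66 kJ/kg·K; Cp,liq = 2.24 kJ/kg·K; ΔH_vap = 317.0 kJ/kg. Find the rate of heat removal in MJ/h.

Q_c = 10700 MJ/h

vapour 214→98.4 °C: -191.9 kJ/kg
condensation at 98.4 °C: -317 kJ/kg
liquid 98.4→26.6 °C: -160.83 kJ/kg
Δh = -191.9 + -317 + -160.83 = -669.73 kJ/kg
Q = ṁ·Δh = 4.444 kg/s × -669.73 kJ/kg = -2976.3 kJ/s
|Q| = 2976.3 kW = 10715 MJ/h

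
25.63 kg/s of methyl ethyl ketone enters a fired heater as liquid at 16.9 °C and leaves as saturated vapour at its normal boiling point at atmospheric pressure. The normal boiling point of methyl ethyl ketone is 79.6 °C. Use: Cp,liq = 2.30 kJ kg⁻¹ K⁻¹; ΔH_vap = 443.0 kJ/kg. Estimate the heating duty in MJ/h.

Q = 54200 MJ/h

liquid 16.9→79.6 °C: 144.21 kJ/kg
vaporisation at 79.6 °C: 443 kJ/kg
Δh = 144.21 + 443 = 587.21 kJ/kg
Q = ṁ·Δh = 25.63 kg/s × 587.21 kJ/kg = 15050 kJ/s
|Q| = 15050 kW = 54181 MJ/h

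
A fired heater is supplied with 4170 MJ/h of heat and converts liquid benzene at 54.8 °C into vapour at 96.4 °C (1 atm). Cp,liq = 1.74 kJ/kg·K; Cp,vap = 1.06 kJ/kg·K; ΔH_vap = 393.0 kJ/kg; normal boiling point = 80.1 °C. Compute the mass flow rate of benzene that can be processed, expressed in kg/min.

Δh = 1.74×(80.1−54.8) + 393.0 + 1.06×(96.4−80.1) = 454.3 kJ/kg
Q = 4170 MJ/h = 1158.3 kJ/s = 69500 kJ/min
ṁ = Q/Δh = 69500 / 454.3 = 152.98 kg/min

ṁ = 153 kg/min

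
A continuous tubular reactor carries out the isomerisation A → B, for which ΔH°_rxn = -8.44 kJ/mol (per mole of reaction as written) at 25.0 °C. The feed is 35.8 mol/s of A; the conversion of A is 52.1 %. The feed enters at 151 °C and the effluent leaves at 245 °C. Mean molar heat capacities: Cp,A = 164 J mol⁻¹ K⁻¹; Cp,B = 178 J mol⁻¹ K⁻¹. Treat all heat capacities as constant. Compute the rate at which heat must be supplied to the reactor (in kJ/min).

Extent of reaction ξ = 0.521 × 35.8 = 18.652 mol/s
Reaction term: ξ·ΔH°_rxn = 18.652 × -8.44 = -157.42 kJ/s
Sensible, feed 151→25 °C: -739.77 kJ/s
Outlet flows (mol/s): A 17.148, B 18.652
Sensible, products 25→245 °C: 1349.1 kJ/s
Q = ΔH = 451.92 kJ/s = 451.92 kW
Heat supplied = 27115 kJ/min

Q_in = 27100 kJ/min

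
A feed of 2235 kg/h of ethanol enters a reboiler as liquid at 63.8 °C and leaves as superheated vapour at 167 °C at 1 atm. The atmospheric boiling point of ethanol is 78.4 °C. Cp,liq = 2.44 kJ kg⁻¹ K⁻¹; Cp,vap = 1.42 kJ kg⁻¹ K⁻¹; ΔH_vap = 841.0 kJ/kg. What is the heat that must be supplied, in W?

liquid 63.8→78.4 °C: 35.624 kJ/kg
vaporisation at 78.4 °C: 841 kJ/kg
vapour 78.4→167 °C: 125.81 kJ/kg
Δh = 35.624 + 841 + 125.81 = 1002.4 kJ/kg
Q = ṁ·Δh = 2235 kg/h × 1002.4 kJ/kg = 2.2404e+06 kJ/h
|Q| = 622.35 kW = 622350 W

Q = 622000 W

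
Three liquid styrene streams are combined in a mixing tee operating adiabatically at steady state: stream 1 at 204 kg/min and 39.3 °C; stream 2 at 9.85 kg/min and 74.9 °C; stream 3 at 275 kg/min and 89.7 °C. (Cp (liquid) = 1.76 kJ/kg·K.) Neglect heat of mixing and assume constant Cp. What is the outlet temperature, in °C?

Energy balance with Q = 0: Σ ṁᵢCp,ᵢ(T_out − Tᵢ) = 0
Σ ṁᵢCp,ᵢTᵢ = 204×1.76×39.3 + 9.85×1.76×74.9 + 275×1.76×89.7 = 58824
Σ ṁᵢCp,ᵢ = 204×1.76 + 9.85×1.76 + 275×1.76 = 860.38
T_out = 58824 / 860.38 = 68.37 °C

T_out = 68.4 °C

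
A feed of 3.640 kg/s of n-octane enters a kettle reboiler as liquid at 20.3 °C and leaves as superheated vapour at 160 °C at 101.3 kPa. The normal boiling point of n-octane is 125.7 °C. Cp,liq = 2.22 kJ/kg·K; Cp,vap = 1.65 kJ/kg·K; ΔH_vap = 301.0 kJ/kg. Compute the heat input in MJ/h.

liquid 20.3→125.7 °C: 233.99 kJ/kg
vaporisation at 125.7 °C: 301 kJ/kg
vapour 125.7→160 °C: 56.595 kJ/kg
Δh = 233.99 + 301 + 56.595 = 591.58 kJ/kg
Q = ṁ·Δh = 3.640 kg/s × 591.58 kJ/kg = 2153.4 kJ/s
|Q| = 2153.4 kW = 7752.1 MJ/h

Q = 7750 MJ/h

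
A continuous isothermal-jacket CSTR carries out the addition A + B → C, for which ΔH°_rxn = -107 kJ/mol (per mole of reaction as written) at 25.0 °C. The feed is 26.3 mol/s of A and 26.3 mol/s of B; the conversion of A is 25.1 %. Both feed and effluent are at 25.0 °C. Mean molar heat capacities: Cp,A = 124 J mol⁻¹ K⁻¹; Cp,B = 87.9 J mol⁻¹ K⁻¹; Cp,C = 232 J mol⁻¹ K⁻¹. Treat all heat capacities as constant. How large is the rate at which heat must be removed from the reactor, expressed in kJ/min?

Q_out = 42400 kJ/min

Extent of reaction ξ = 0.251 × 26.3 = 6.6013 mol/s
Reaction term: ξ·ΔH°_rxn = 6.6013 × -107 = -706.34 kJ/s
Q = ΔH = -706.34 kJ/s = -706.34 kW
Heat removed = 42380 kJ/min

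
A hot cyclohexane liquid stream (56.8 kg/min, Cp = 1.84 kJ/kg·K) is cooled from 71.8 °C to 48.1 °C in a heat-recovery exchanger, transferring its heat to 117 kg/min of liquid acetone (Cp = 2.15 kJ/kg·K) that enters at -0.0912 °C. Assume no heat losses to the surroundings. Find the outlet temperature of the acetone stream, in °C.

Heat released by hot stream: Q = 56.8 × 1.84 × (71.8 − 48.1) = 2476.9 kJ/min
Energy balance on cold side (adiabatic exchanger): Q = ṁ_c·Cp_c·(T_c,out − T_c,in)
T_c,out = -0.0912 + 2476.9/(117 × 2.15) = 9.7555 °C

T_c,out = 9.76 °C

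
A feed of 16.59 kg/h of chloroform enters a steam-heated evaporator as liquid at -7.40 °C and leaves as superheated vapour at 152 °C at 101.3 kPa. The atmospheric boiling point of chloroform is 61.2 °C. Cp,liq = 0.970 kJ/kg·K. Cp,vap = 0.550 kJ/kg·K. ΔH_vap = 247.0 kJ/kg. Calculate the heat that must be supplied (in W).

liquid -7.40→61.2 °C: 66.542 kJ/kg
vaporisation at 61.2 °C: 247 kJ/kg
vapour 61.2→152 °C: 49.94 kJ/kg
Δh = 66.542 + 247 + 49.94 = 363.48 kJ/kg
Q = ṁ·Δh = 16.59 kg/h × 363.48 kJ/kg = 6030.2 kJ/h
|Q| = 1.675 kW = 1675 W

Q = 1680 W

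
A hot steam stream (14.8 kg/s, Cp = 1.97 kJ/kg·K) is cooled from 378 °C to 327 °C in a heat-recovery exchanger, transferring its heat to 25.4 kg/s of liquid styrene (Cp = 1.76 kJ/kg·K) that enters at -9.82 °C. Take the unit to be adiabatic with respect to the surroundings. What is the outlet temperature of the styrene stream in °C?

Heat released by hot stream: Q = 14.8 × 1.97 × (378 − 327) = 1487 kJ/s
Energy balance on cold side (adiabatic exchanger): Q = ṁ_c·Cp_c·(T_c,out − T_c,in)
T_c,out = -9.82 + 1487/(25.4 × 1.76) = 23.442 °C

T_c,out = 23.4 °C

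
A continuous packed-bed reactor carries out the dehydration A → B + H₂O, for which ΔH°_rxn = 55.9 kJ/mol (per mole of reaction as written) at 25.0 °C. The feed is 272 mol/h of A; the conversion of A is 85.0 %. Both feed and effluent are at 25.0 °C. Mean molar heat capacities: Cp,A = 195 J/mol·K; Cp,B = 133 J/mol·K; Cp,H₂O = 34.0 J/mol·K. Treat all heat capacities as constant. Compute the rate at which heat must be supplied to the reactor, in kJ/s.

Q_in = 3.59 kJ/s

Extent of reaction ξ = 0.850 × 272 = 231.2 mol/h
Reaction term: ξ·ΔH°_rxn = 231.2 × 55.9 = 12924 kJ/h
Q = ΔH = 12924 kJ/h = 3.59 kW
Heat supplied = 3.59 kJ/s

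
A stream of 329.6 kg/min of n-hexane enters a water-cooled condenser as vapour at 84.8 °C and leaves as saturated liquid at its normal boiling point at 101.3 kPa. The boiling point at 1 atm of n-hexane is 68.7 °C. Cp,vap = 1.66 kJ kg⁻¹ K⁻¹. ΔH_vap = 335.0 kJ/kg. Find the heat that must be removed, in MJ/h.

vapour 84.8→68.7 °C: -26.726 kJ/kg
condensation at 68.7 °C: -335 kJ/kg
Δh = -26.726 + -335 = -361.73 kJ/kg
Q = ṁ·Δh = 329.6 kg/min × -361.73 kJ/kg = -119220 kJ/min
|Q| = 1987.1 kW = 7153.5 MJ/h

Q_c = 7150 MJ/h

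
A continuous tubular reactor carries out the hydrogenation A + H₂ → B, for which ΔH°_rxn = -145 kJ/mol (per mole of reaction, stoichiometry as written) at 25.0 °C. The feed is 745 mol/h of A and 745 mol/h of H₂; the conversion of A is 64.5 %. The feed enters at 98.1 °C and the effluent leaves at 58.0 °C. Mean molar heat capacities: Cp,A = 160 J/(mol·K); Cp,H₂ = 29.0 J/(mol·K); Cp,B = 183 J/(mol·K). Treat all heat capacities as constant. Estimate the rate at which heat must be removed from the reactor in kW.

Q_out = 20.9 kW

Extent of reaction ξ = 0.645 × 745 = 480.53 mol/h
Reaction term: ξ·ΔH°_rxn = 480.53 × -145 = -69676 kJ/h
Sensible, feed 98.1→25 °C: -10293 kJ/h
Outlet flows (mol/h): A 264.47, H₂ 264.47, B 480.53
Sensible, products 25→58.0 °C: 4551.4 kJ/h
Q = ΔH = -75418 kJ/h = -20.949 kW
Heat removed = 20.949 kW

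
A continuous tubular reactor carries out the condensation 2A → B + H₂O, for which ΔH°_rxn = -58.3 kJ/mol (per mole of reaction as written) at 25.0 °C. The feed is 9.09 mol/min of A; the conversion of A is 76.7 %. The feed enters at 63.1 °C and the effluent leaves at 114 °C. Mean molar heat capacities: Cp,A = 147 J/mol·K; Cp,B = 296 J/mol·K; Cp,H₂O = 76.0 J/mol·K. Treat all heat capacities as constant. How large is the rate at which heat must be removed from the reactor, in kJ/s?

Q_out = 1.85 kJ/s

Extent of reaction ξ = 0.767 × 9.09 / 2 = 3.486 mol/min
Reaction term: ξ·ΔH°_rxn = 3.486 × -58.3 = -203.23 kJ/min
Sensible, feed 63.1→25 °C: -50.91 kJ/min
Outlet flows (mol/min): A 2.118, B 3.486, H₂O 3.486
Sensible, products 25→114 °C: 143.12 kJ/min
Q = ΔH = -111.02 kJ/min = -1.8503 kW
Heat removed = 1.8503 kJ/s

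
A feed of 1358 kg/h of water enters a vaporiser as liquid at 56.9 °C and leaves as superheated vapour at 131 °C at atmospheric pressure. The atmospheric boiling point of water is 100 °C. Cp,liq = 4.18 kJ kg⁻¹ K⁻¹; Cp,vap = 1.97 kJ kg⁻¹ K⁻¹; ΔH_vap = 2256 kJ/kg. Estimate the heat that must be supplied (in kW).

Q = 942 kW

liquid 56.9→100 °C: 180.16 kJ/kg
vaporisation at 100 °C: 2256 kJ/kg
vapour 100→131 °C: 61.07 kJ/kg
Δh = 180.16 + 2256 + 61.07 = 2497.2 kJ/kg
Q = ṁ·Δh = 1358 kg/h × 2497.2 kJ/kg = 3.3912e+06 kJ/h
|Q| = 942.01 kW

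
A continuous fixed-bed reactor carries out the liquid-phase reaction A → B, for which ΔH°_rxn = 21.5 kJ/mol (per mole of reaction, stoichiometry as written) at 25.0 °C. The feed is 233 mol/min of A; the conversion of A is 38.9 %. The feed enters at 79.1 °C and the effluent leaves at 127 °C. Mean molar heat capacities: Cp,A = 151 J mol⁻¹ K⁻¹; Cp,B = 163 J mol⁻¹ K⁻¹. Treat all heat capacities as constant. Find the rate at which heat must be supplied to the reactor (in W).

Q_in = 62400 W

Extent of reaction ξ = 0.389 × 233 = 90.637 mol/min
Reaction term: ξ·ΔH°_rxn = 90.637 × 21.5 = 1948.7 kJ/min
Sensible, feed 79.1→25 °C: -1903.4 kJ/min
Outlet flows (mol/min): A 142.36, B 90.637
Sensible, products 25→127 °C: 3699.6 kJ/min
Q = ΔH = 3744.9 kJ/min = 62.415 kW
Heat supplied = 62415 W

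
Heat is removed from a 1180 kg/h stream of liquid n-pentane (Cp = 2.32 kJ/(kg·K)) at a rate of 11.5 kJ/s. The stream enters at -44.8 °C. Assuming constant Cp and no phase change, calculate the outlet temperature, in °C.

Q = 11.5 kJ/s = 41400 kJ/h
ΔT = Q/(ṁ·Cp) = 41400/(1180×2.32) = 15.123 K
T_out = -44.8 − 15.123 = -59.923 °C

T_out = -59.9 °C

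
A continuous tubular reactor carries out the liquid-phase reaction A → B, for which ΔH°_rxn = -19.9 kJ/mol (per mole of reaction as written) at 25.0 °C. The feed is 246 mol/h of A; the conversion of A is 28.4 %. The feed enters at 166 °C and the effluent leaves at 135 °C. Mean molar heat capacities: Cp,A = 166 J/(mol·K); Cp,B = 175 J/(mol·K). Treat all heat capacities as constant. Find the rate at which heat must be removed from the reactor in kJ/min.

Q_out = 43.1 kJ/min

Extent of reaction ξ = 0.284 × 246 = 69.864 mol/h
Reaction term: ξ·ΔH°_rxn = 69.864 × -19.9 = -1390.3 kJ/h
Sensible, feed 166→25 °C: -5757.9 kJ/h
Outlet flows (mol/h): A 176.14, B 69.864
Sensible, products 25→135 °C: 4561.1 kJ/h
Q = ΔH = -2587 kJ/h = -0.71862 kW
Heat removed = 43.117 kJ/min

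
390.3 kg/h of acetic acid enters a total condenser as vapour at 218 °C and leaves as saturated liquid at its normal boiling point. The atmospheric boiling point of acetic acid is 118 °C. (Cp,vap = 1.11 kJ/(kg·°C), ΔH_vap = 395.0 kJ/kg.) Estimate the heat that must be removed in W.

Q_c = 54900 W

vapour 218→118 °C: -111 kJ/kg
condensation at 118 °C: -395 kJ/kg
Δh = -111 + -395 = -506 kJ/kg
Q = ṁ·Δh = 390.3 kg/h × -506 kJ/kg = -197490 kJ/h
|Q| = 54.859 kW = 54859 W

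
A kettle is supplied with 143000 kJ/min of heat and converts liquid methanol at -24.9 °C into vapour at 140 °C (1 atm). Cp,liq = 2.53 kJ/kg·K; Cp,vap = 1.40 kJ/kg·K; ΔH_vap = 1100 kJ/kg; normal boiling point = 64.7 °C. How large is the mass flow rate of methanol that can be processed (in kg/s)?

Δh = 2.53×(64.7−-24.9) + 1100 + 1.40×(140−64.7) = 1432.1 kJ/kg
Q = 143000 kJ/min = 2383.3 kJ/s = 2383.3 kJ/s
ṁ = Q/Δh = 2383.3 / 1432.1 = 1.6642 kg/s

ṁ = 1.66 kg/s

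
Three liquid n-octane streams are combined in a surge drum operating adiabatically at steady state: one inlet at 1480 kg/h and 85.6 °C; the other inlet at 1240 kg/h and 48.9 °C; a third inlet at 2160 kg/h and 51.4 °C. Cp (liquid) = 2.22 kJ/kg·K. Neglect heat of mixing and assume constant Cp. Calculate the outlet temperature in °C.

T_out = 61.1 °C

No heat crosses the boundary, so H_out = H_in.
T_out = Σ ṁᵢCp,ᵢTᵢ / Σ ṁᵢCp,ᵢ
      = 662330 / 10834 = 61.137 °C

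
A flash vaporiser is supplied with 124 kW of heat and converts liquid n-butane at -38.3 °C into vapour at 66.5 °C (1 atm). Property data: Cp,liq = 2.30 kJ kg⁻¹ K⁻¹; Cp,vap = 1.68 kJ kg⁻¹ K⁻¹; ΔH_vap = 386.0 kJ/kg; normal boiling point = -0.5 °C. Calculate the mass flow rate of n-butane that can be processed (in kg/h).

ṁ = 762 kg/h

Δh = 2.30×(-0.5−-38.3) + 386.0 + 1.68×(66.5−-0.5) = 585.5 kJ/kg
Q = 124 kW = 124 kJ/s = 446400 kJ/h
ṁ = Q/Δh = 446400 / 585.5 = 762.43 kg/h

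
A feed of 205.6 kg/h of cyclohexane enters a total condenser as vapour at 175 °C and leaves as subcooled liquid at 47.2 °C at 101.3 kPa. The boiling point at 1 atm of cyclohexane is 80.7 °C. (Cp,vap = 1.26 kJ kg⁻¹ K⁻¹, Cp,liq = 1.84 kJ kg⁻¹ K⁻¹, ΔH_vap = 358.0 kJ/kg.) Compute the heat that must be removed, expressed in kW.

Q_c = 30.8 kW

vapour 175→80.7 °C: -118.82 kJ/kg
condensation at 80.7 °C: -358 kJ/kg
liquid 80.7→47.2 °C: -61.64 kJ/kg
Δh = -118.82 + -358 + -61.64 = -538.46 kJ/kg
Q = ṁ·Δh = 205.6 kg/h × -538.46 kJ/kg = -110710 kJ/h
|Q| = 30.752 kW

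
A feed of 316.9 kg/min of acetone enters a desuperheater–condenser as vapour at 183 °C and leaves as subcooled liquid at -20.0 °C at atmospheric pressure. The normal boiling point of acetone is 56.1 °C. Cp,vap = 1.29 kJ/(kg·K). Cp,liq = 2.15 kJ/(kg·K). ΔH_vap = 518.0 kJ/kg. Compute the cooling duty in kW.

Q_c = 4460 kW

vapour 183→56.1 °C: -163.7 kJ/kg
condensation at 56.1 °C: -518 kJ/kg
liquid 56.1→-20.0 °C: -163.61 kJ/kg
Δh = -163.7 + -518 + -163.61 = -845.32 kJ/kg
Q = ṁ·Δh = 316.9 kg/min × -845.32 kJ/kg = -267880 kJ/min
|Q| = 4464.7 kW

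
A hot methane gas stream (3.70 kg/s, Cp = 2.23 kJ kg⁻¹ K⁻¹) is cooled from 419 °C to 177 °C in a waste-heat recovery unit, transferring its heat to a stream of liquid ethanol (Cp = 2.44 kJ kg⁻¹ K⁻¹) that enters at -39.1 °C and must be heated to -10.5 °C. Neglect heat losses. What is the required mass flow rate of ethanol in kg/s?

ṁ_c = 28.6 kg/s

Heat released by hot stream: Q = 3.70 × 2.23 × (419 − 177) = 1996.7 kJ/s
Energy balance on cold side (adiabatic exchanger): Q = ṁ_c·Cp_c·(T_c,out − T_c,in)
ṁ_c = 1996.7 / [2.44 × (-10.5 − -39.1)] = 28.613 kg/s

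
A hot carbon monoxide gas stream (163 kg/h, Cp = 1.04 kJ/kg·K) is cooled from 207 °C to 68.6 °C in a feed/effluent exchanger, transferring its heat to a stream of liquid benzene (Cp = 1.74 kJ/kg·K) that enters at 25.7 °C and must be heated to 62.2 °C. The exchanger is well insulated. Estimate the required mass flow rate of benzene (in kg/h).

Heat released by hot stream: Q = 163 × 1.04 × (207 − 68.6) = 23462 kJ/h
Energy balance on cold side (adiabatic exchanger): Q = ṁ_c·Cp_c·(T_c,out − T_c,in)
ṁ_c = 23462 / [1.74 × (62.2 − 25.7)] = 369.42 kg/h

ṁ_c = 369 kg/h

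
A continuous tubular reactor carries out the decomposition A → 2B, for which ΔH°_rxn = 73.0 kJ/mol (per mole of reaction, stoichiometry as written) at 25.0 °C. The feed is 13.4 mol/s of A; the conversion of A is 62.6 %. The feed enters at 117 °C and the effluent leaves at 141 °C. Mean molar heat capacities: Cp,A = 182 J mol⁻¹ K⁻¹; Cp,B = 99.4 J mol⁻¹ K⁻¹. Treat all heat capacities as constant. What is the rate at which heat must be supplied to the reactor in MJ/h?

Extent of reaction ξ = 0.626 × 13.4 = 8.3884 mol/s
Reaction term: ξ·ΔH°_rxn = 8.3884 × 73.0 = 612.35 kJ/s
Sensible, feed 117→25 °C: -224.37 kJ/s
Outlet flows (mol/s): A 5.0116, B 16.777
Sensible, products 25→141 °C: 299.25 kJ/s
Q = ΔH = 687.23 kJ/s = 687.23 kW
Heat supplied = 2474 MJ/h

Q_in = 2470 MJ/h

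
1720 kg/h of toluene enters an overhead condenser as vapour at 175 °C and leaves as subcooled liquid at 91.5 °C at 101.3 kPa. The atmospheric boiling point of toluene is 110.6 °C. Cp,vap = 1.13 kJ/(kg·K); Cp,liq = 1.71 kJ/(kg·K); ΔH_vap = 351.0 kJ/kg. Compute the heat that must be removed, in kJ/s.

Q_c = 218 kJ/s

vapour 175→110.6 °C: -72.772 kJ/kg
condensation at 110.6 °C: -351 kJ/kg
liquid 110.6→91.5 °C: -32.661 kJ/kg
Δh = -72.772 + -351 + -32.661 = -456.43 kJ/kg
Q = ṁ·Δh = 1720 kg/h × -456.43 kJ/kg = -785060 kJ/h
|Q| = 218.07 kW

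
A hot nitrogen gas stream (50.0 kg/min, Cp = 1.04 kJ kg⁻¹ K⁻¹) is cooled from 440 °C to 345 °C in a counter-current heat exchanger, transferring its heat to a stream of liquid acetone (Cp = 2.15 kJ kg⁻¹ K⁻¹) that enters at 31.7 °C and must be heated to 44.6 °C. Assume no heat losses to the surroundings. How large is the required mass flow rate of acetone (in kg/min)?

Heat released by hot stream: Q = 50.0 × 1.04 × (440 − 345) = 4940 kJ/min
Energy balance on cold side (adiabatic exchanger): Q = ṁ_c·Cp_c·(T_c,out − T_c,in)
ṁ_c = 4940 / [2.15 × (44.6 − 31.7)] = 178.11 kg/min

ṁ_c = 178 kg/min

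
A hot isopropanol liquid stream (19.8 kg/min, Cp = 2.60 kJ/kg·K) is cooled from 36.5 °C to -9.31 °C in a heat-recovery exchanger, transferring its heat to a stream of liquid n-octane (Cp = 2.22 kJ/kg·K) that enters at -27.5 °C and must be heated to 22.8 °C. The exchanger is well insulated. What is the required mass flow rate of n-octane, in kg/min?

Heat released by hot stream: Q = 19.8 × 2.60 × (36.5 − -9.31) = 2358.3 kJ/min
Energy balance on cold side (adiabatic exchanger): Q = ṁ_c·Cp_c·(T_c,out − T_c,in)
ṁ_c = 2358.3 / [2.22 × (22.8 − -27.5)] = 21.119 kg/min

ṁ_c = 21.1 kg/min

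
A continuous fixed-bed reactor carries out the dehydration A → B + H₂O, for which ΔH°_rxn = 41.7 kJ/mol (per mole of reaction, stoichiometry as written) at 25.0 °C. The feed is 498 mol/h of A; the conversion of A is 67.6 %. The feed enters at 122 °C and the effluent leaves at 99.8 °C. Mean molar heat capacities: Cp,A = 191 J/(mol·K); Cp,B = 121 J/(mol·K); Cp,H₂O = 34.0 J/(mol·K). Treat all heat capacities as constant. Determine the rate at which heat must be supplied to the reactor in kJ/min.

Extent of reaction ξ = 0.676 × 498 = 336.65 mol/h
Reaction term: ξ·ΔH°_rxn = 336.65 × 41.7 = 14038 kJ/h
Sensible, feed 122→25 °C: -9226.4 kJ/h
Outlet flows (mol/h): A 161.35, B 336.65, H₂O 336.65
Sensible, products 25→99.8 °C: 6208.3 kJ/h
Q = ΔH = 11020 kJ/h = 3.0611 kW
Heat supplied = 183.67 kJ/min

Q_in = 184 kJ/min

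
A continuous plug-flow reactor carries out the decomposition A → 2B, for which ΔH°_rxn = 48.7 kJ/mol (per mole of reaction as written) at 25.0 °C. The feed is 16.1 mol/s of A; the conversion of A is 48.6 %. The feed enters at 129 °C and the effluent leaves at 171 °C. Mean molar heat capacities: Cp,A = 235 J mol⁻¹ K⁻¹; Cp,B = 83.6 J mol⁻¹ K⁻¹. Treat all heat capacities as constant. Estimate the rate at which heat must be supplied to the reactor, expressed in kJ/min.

Q_in = 27800 kJ/min

Extent of reaction ξ = 0.486 × 16.1 = 7.8246 mol/s
Reaction term: ξ·ΔH°_rxn = 7.8246 × 48.7 = 381.06 kJ/s
Sensible, feed 129→25 °C: -393.48 kJ/s
Outlet flows (mol/s): A 8.2754, B 15.649
Sensible, products 25→171 °C: 474.94 kJ/s
Q = ΔH = 462.51 kJ/s = 462.51 kW
Heat supplied = 27751 kJ/min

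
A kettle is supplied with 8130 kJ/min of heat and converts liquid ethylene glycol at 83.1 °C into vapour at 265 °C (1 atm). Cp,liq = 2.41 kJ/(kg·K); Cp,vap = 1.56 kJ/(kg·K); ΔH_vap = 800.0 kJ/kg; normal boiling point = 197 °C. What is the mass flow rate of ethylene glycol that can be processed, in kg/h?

ṁ = 413 kg/h

Δh = 2.41×(197−83.1) + 800.0 + 1.56×(265−197) = 1180.6 kJ/kg
Q = 8130 kJ/min = 135.5 kJ/s = 487800 kJ/h
ṁ = Q/Δh = 487800 / 1180.6 = 413.19 kg/h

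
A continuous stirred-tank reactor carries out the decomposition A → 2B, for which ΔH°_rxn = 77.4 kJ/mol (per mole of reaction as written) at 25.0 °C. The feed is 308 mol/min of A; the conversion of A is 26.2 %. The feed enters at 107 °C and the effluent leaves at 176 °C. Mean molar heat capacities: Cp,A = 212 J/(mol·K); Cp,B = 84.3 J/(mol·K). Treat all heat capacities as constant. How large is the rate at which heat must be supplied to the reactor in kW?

Q_in = 170 kW

Extent of reaction ξ = 0.262 × 308 = 80.696 mol/min
Reaction term: ξ·ΔH°_rxn = 80.696 × 77.4 = 6245.9 kJ/min
Sensible, feed 107→25 °C: -5354.3 kJ/min
Outlet flows (mol/min): A 227.3, B 161.39
Sensible, products 25→176 °C: 9330.9 kJ/min
Q = ΔH = 10222 kJ/min = 170.37 kW
Heat supplied = 170.37 kW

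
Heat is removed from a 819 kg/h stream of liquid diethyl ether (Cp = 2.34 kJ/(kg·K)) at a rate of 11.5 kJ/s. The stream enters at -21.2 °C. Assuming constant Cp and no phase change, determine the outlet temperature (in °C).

T_out = -42.8 °C

Q = 11.5 kJ/s = 41400 kJ/h
ΔT = Q/(ṁ·Cp) = 41400/(819×2.34) = 21.602 K
T_out = -21.2 − 21.602 = -42.802 °C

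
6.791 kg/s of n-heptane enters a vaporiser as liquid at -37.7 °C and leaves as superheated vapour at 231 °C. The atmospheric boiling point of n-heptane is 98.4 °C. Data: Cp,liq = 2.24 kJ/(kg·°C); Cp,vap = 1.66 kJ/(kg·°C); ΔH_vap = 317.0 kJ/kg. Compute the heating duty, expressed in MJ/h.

Q = 20600 MJ/h

liquid -37.7→98.4 °C: 304.86 kJ/kg
vaporisation at 98.4 °C: 317 kJ/kg
vapour 98.4→231 °C: 220.12 kJ/kg
Δh = 304.86 + 317 + 220.12 = 841.98 kJ/kg
Q = ṁ·Δh = 6.791 kg/s × 841.98 kJ/kg = 5717.9 kJ/s
|Q| = 5717.9 kW = 20584 MJ/h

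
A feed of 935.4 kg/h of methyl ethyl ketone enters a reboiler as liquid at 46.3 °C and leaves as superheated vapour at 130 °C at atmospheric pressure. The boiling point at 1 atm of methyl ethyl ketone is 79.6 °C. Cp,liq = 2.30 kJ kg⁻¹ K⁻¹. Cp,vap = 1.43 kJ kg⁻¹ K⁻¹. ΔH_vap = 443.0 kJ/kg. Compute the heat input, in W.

liquid 46.3→79.6 °C: 76.59 kJ/kg
vaporisation at 79.6 °C: 443 kJ/kg
vapour 79.6→130 °C: 72.072 kJ/kg
Δh = 76.59 + 443 + 72.072 = 591.66 kJ/kg
Q = ṁ·Δh = 935.4 kg/h × 591.66 kJ/kg = 553440 kJ/h
|Q| = 153.73 kW = 153730 W

Q = 154000 W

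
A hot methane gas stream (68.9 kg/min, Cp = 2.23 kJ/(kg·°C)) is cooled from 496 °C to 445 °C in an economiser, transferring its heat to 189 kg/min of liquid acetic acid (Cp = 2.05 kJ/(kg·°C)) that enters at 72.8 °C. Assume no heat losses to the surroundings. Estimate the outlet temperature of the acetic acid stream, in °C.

T_c,out = 93.0 °C

Heat released by hot stream: Q = 68.9 × 2.23 × (496 − 445) = 7836 kJ/min
Energy balance on cold side (adiabatic exchanger): Q = ṁ_c·Cp_c·(T_c,out − T_c,in)
T_c,out = 72.8 + 7836/(189 × 2.05) = 93.025 °C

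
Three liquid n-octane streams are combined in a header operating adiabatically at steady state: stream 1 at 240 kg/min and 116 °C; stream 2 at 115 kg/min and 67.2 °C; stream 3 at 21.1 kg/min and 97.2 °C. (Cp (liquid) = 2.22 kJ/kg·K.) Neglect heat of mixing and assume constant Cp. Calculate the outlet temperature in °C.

T_out = 100 °C

Adiabatic, steady state ⇒ Σ ṁᵢCp,ᵢ(T_out − Tᵢ) = 0
T_out = Σ ṁᵢCp,ᵢTᵢ / Σ ṁᵢCp,ᵢ
      = 83514 / 834.94 = 100.02 °C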